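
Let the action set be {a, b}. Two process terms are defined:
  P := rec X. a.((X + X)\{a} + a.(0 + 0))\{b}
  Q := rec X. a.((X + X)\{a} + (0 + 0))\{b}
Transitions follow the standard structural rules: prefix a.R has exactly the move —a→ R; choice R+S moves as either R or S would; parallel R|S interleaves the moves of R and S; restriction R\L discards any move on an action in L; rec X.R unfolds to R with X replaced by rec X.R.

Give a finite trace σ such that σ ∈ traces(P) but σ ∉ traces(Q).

LTS(P): 3 reachable states
  p0 = rec X. a.((X + X)\{a} + a.(0 + 0))\{b} → ··a··> p1
  p1 = (((rec X. a.((X + X)\{a} + a.(0 + 0))\{b}) + (rec X. a.((X + X)\{a} + a.(0 + 0))\{b}))\{a} + a.(0 + 0))\{b} → ··a··> p2
  p2 = (0 + 0)\{b} → ·
LTS(Q): 2 reachable states
  q0 = rec X. a.((X + X)\{a} + (0 + 0))\{b} → ··a··> q1
  q1 = (((rec X. a.((X + X)\{a} + (0 + 0))\{b}) + (rec X. a.((X + X)\{a} + (0 + 0))\{b}))\{a} + (0 + 0))\{b} → ·
Run σ = ⟨aa⟩ on P: start {p0}
  [1] a ⇒ {p1}
  [2] a ⇒ {p2}
  — P admits the full trace.
Run σ = ⟨aa⟩ on Q: start {q0}
  [1] a ⇒ {q1}
  [2] a ⇒ no successor for Q

aa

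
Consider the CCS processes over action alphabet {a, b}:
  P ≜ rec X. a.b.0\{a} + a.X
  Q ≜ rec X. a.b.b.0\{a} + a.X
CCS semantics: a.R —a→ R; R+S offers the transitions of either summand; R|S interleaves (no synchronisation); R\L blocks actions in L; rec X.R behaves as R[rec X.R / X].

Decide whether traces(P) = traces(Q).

traces(P) ≠ traces(Q) — witness ⟨abb⟩

LTS(P): 3 reachable states
  m0 = rec X. a.b.0\{a} + a.X ⊢ =a=> m0, =a=> m1
  m1 = b.0\{a} ⊢ =b=> m2
  m2 = 0\{a} ⊢ ∅
LTS(Q): 4 reachable states
  n0 = rec X. a.b.b.0\{a} + a.X ⊢ =a=> n0, =a=> n1
  n1 = b.b.0\{a} ⊢ =b=> n2
  n2 = b.0\{a} ⊢ =b=> n3
  n3 = 0\{a} ⊢ ∅
Executing abb from Q (initial set {n0}):
  step 1 (a): {n0, n1}
  step 2 (b): {n2}
  step 3 (b): {n3}
  Q completes σ.
Executing abb from P (initial set {m0}):
  step 1 (a): {m0, m1}
  step 2 (b): {m2}
  step 3 (b): no successor for P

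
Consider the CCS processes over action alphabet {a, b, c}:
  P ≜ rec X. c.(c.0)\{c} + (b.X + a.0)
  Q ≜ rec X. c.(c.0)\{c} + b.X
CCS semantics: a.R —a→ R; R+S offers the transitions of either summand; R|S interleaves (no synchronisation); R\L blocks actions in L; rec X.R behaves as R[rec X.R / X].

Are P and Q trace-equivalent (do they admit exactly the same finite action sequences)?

Reachable graph of P (3 states):
  p0 = rec X. c.(c.0)\{c} + (b.X + a.0) :: --a--▸ p1, --b--▸ p0, --c--▸ p2
  p1 = 0 :: (no moves)
  p2 = (c.0)\{c} :: (no moves)
Reachable graph of Q (2 states):
  q0 = rec X. c.(c.0)\{c} + b.X :: --b--▸ q0, --c--▸ q1
  q1 = (c.0)\{c} :: (no moves)
Executing a from P (initial set {p0}):
  step 1 (a): {p1}
  P completes σ.
Executing a from Q (initial set {q0}):
  step 1 (a): no successor for Q

NO — witness ⟨a⟩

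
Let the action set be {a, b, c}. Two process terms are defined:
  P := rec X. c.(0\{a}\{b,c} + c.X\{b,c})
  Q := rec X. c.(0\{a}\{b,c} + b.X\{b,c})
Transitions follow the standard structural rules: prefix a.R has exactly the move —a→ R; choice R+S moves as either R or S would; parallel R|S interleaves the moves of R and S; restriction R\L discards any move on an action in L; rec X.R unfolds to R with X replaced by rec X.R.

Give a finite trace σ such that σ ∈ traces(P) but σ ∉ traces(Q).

P's transition system — 3 states:
  u0 = rec X. c.(0\{a}\{b,c} + c.X\{b,c}) has moves ··c··> u1
  u1 = 0\{a}\{b,c} + c.(rec X. c.(0\{a}\{b,c} + c.X\{b,c}))\{b,c} has moves ··c··> u2
  u2 = (rec X. c.(0\{a}\{b,c} + c.X\{b,c}))\{b,c} has moves ∅
Q's transition system — 3 states:
  v0 = rec X. c.(0\{a}\{b,c} + b.X\{b,c}) has moves ··c··> v1
  v1 = 0\{a}\{b,c} + b.(rec X. c.(0\{a}\{b,c} + b.X\{b,c}))\{b,c} has moves ··b··> v2
  v2 = (rec X. c.(0\{a}\{b,c} + b.X\{b,c}))\{b,c} has moves ∅
Run σ = ⟨cc⟩ on P: start {u0}
  [1] c ⇒ {u1}
  [2] c ⇒ {u2}
  ✓ P
Run σ = ⟨cc⟩ on Q: start {v0}
  [1] c ⇒ {v1}
  [2] c ⇒ ∅ (Q stuck)

cc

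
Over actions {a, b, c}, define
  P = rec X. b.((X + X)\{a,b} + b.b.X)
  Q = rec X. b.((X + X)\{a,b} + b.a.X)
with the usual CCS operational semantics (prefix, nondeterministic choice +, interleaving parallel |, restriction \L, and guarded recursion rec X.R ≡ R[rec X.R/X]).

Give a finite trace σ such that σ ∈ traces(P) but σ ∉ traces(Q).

bbb

LTS(P): 3 reachable states
  u0 = rec X. b.((X + X)\{a,b} + b.b.X) has moves --b--▸ u1
  u1 = ((rec X. b.((X + X)\{a,b} + b.b.X)) + (rec X. b.((X + X)\{a,b} + b.b.X)))\{a,b} + b.b.(rec X. b.((X + X)\{a,b} + b.b.X)) has moves --b--▸ u2
  u2 = b.(rec X. b.((X + X)\{a,b} + b.b.X)) has moves --b--▸ u0
LTS(Q): 3 reachable states
  v0 = rec X. b.((X + X)\{a,b} + b.a.X) has moves --b--▸ v1
  v1 = ((rec X. b.((X + X)\{a,b} + b.a.X)) + (rec X. b.((X + X)\{a,b} + b.a.X)))\{a,b} + b.a.(rec X. b.((X + X)\{a,b} + b.a.X)) has moves --b--▸ v2
  v2 = a.(rec X. b.((X + X)\{a,b} + b.a.X)) has moves --a--▸ v0
Run σ = ⟨bbb⟩ on P: start {u0}
  after b @ step 1: {u1}
  after b @ step 2: {u2}
  after b @ step 3: {u0}
  — P admits the full trace.
Run σ = ⟨bbb⟩ on Q: start {v0}
  after b @ step 1: {v1}
  after b @ step 2: {v2}
  after b @ step 3: ∅  — Q cannot continue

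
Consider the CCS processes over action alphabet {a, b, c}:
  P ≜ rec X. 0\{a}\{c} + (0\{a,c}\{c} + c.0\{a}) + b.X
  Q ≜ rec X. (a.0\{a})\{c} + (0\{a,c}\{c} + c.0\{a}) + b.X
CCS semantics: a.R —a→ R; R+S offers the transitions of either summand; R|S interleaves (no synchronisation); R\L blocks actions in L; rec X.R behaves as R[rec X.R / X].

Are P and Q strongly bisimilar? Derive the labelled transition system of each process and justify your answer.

not bisimilar

Reachable graph of P (2 states):
  u0 = rec X. 0\{a}\{c} + (0\{a,c}\{c} + c.0\{a}) + b.X | --b--▸ u0, --c--▸ u1
  u1 = 0\{a} | (no moves)
Reachable graph of Q (3 states):
  v0 = rec X. (a.0\{a})\{c} + (0\{a,c}\{c} + c.0\{a}) + b.X | --a--▸ v1, --b--▸ v0, --c--▸ v2
  v1 = 0\{a}\{c} | (no moves)
  v2 = 0\{a} | (no moves)
Coarsest stable partition (strong bisimilarity classes):
  B0 = {u0}
  B1 = {u1, v1, v2}
  B2 = {v0}
u0 ∈ B0, v0 ∈ B2 → different blocks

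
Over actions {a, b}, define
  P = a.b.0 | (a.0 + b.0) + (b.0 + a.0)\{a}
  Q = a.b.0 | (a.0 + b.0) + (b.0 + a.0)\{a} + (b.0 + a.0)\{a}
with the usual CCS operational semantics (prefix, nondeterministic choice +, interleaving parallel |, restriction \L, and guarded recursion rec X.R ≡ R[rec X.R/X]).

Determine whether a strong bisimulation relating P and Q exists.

YES

LTS(P): 7 reachable states
  p0 = a.b.0 | (a.0 + b.0) + (b.0 + a.0)\{a} | =a=> p1, =a=> p2, =b=> p1, =b=> p3
  p1 = a.b.0 | 0 | =a=> p4
  p2 = b.0 | (a.0 + b.0) | =a=> p4, =b=> p4, =b=> p5
  p3 = 0\{a} | deadlocked
  p4 = b.0 | 0 | =b=> p6
  p5 = 0 | (a.0 + b.0) | =a=> p6, =b=> p6
  p6 = 0 | 0 | deadlocked
LTS(Q): 7 reachable states
  q0 = a.b.0 | (a.0 + b.0) + (b.0 + a.0)\{a} + (b.0 + a.0)\{a} | =a=> q1, =a=> q2, =b=> q1, =b=> q3
  q1 = a.b.0 | 0 | =a=> q4
  q2 = b.0 | (a.0 + b.0) | =a=> q4, =b=> q4, =b=> q5
  q3 = 0\{a} | deadlocked
  q4 = b.0 | 0 | =b=> q6
  q5 = 0 | (a.0 + b.0) | =a=> q6, =b=> q6
  q6 = 0 | 0 | deadlocked
Coarsest stable partition (strong bisimilarity classes):
  B0 = {p0, q0}
  B1 = {p3, p6, q3, q6}
  B2 = {p1, q1}
  B3 = {p4, q4}
  B4 = {p2, q2}
  B5 = {p5, q5}
p0 ∈ B0, q0 ∈ B0 → same block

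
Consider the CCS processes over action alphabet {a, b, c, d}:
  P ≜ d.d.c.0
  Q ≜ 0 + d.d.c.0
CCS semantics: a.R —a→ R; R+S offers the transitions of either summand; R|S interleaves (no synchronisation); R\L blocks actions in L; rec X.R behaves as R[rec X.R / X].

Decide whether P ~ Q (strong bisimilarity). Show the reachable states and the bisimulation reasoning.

LTS(P): 4 reachable states
  u0 = d.d.c.0 ⊢ -d-> u1
  u1 = d.c.0 ⊢ -d-> u2
  u2 = c.0 ⊢ -c-> u3
  u3 = 0 ⊢ deadlocked
LTS(Q): 4 reachable states
  v0 = 0 + d.d.c.0 ⊢ -d-> v1
  v1 = d.c.0 ⊢ -d-> v2
  v2 = c.0 ⊢ -c-> v3
  v3 = 0 ⊢ deadlocked
Bisimilarity quotient blocks:
  B0 = {u0, v0}
  B1 = {u1, v1}
  B2 = {u2, v2}
  B3 = {u3, v3}
u0 ∈ B0, v0 ∈ B0 → same block

bisimilar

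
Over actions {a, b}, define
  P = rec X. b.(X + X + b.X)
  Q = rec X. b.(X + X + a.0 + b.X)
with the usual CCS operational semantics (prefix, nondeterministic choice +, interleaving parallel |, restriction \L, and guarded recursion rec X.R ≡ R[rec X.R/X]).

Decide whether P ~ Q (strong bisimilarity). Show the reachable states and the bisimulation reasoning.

NO

LTS(P): 2 reachable states
  s0 = rec X. b.(X + X + b.X) has moves —b→ s1
  s1 = (rec X. b.(X + X + b.X)) + (rec X. b.(X + X + b.X)) + b.(rec X. b.(X + X + b.X)) has moves —b→ s0, —b→ s1
LTS(Q): 3 reachable states
  t0 = rec X. b.(X + X + a.0 + b.X) has moves —b→ t1
  t1 = (rec X. b.(X + X + a.0 + b.X)) + (rec X. b.(X + X + a.0 + b.X)) + a.0 + b.(rec X. b.(X + X + a.0 + b.X)) has moves —a→ t2, —b→ t0, —b→ t1
  t2 = 0 has moves deadlocked
Coarsest stable partition (strong bisimilarity classes):
  B0 = {s0, s1}
  B1 = {t0}
  B2 = {t1}
  B3 = {t2}
s0 ∈ B0, t0 ∈ B1 → different blocks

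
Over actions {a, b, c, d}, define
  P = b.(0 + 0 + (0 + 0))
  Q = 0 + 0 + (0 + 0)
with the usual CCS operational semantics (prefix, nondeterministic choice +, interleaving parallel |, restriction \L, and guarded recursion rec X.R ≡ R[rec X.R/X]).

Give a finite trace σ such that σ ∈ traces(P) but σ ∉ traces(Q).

LTS(P): 2 reachable states
  p0 = b.(0 + 0 + (0 + 0)) ⊢ ··b··> p1
  p1 = 0 + 0 + (0 + 0) ⊢ ·
LTS(Q): 1 reachable states
  q0 = 0 + 0 + (0 + 0) ⊢ ·
Trace ⟨b⟩ through P, begin at {p0}:
  after b @ step 1: {p1}
  — P admits the full trace.
Trace ⟨b⟩ through Q, begin at {q0}:
  after b @ step 1: ∅ (Q stuck)

b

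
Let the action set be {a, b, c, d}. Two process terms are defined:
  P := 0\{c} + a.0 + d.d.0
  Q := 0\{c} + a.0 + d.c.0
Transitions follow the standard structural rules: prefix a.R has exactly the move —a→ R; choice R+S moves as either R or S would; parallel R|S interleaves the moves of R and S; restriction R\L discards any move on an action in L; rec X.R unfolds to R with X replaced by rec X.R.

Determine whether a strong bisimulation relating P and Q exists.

Reachable graph of P (3 states):
  u0 = 0\{c} + a.0 + d.d.0 | —a→ u1, —d→ u2
  u1 = 0 | stopped
  u2 = d.0 | —d→ u1
Reachable graph of Q (3 states):
  v0 = 0\{c} + a.0 + d.c.0 | —a→ v1, —d→ v2
  v1 = 0 | stopped
  v2 = c.0 | —c→ v1
Partition-refinement fixed point:
  B0 = {u0}
  B1 = {u1, v1}
  B2 = {u2}
  B3 = {v0}
  B4 = {v2}
u0 ∈ B0, v0 ∈ B3 → different blocks

NO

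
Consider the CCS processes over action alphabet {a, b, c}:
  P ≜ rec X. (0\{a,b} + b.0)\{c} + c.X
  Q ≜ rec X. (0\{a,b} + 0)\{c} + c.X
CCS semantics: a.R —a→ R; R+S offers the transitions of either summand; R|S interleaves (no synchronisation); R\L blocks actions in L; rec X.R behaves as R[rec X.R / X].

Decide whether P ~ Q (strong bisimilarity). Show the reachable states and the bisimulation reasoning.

LTS(P): 2 reachable states
  m0 = rec X. (0\{a,b} + b.0)\{c} + c.X :: -b-> m1, -c-> m0
  m1 = 0\{c} :: ·
LTS(Q): 1 reachable states
  n0 = rec X. (0\{a,b} + 0)\{c} + c.X :: -c-> n0
Coarsest stable partition (strong bisimilarity classes):
  B0 = {m0}
  B1 = {m1}
  B2 = {n0}
m0 ∈ B0, n0 ∈ B2 → different blocks

not bisimilar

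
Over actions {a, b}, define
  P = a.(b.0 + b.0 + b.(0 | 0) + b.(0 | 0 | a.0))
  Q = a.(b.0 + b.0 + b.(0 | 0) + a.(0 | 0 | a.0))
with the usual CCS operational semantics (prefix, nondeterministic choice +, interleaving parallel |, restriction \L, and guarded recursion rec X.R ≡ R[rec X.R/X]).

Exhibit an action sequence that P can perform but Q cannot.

aba

LTS(P): 6 reachable states
  s0 = a.(b.0 + b.0 + b.(0 | 0) + b.(0 | 0 | a.0)) ⊢ ··a··> s1
  s1 = b.0 + b.0 + b.(0 | 0) + b.(0 | 0 | a.0) ⊢ ··b··> s2, ··b··> s3, ··b··> s4
  s2 = 0 ⊢ deadlocked
  s3 = 0 | 0 ⊢ deadlocked
  s4 = 0 | 0 | a.0 ⊢ ··a··> s5
  s5 = 0 | 0 | 0 ⊢ deadlocked
LTS(Q): 6 reachable states
  t0 = a.(b.0 + b.0 + b.(0 | 0) + a.(0 | 0 | a.0)) ⊢ ··a··> t1
  t1 = b.0 + b.0 + b.(0 | 0) + a.(0 | 0 | a.0) ⊢ ··a··> t2, ··b··> t3, ··b··> t4
  t2 = 0 | 0 | a.0 ⊢ ··a··> t5
  t3 = 0 ⊢ deadlocked
  t4 = 0 | 0 ⊢ deadlocked
  t5 = 0 | 0 | 0 ⊢ deadlocked
Run σ = ⟨aba⟩ on P: start {s0}
  [1] a ⇒ {s1}
  [2] b ⇒ {s2, s3, s4}
  [3] a ⇒ {s5}
  P completes σ.
Run σ = ⟨aba⟩ on Q: start {t0}
  [1] a ⇒ {t1}
  [2] b ⇒ {t3, t4}
  [3] a ⇒ no successor for Q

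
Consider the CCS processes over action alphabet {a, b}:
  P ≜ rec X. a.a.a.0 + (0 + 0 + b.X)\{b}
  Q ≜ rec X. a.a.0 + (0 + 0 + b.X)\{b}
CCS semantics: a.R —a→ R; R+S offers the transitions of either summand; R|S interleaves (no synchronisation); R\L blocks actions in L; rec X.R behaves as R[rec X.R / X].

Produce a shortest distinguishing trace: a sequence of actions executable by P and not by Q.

aaa

LTS(P): 4 reachable states
  p0 = rec X. a.a.a.0 + (0 + 0 + b.X)\{b} :: =a=> p1
  p1 = a.a.0 :: =a=> p2
  p2 = a.0 :: =a=> p3
  p3 = 0 :: deadlocked
LTS(Q): 3 reachable states
  q0 = rec X. a.a.0 + (0 + 0 + b.X)\{b} :: =a=> q1
  q1 = a.0 :: =a=> q2
  q2 = 0 :: deadlocked
Run σ = ⟨aaa⟩ on P: start {p0}
  step 1 (a): {p1}
  step 2 (a): {p2}
  step 3 (a): {p3}
  ✓ P
Run σ = ⟨aaa⟩ on Q: start {q0}
  step 1 (a): {q1}
  step 2 (a): {q2}
  step 3 (a): no successor for Q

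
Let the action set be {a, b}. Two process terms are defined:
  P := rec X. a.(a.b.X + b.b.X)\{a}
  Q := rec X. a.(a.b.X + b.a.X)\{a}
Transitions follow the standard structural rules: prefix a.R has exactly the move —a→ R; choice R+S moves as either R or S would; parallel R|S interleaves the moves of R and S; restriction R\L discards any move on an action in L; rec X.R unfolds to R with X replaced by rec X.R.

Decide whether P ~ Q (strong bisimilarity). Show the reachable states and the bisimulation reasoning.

P ≁ Q

LTS(P): 4 reachable states
  u0 = rec X. a.(a.b.X + b.b.X)\{a} | =a=> u1
  u1 = (a.b.(rec X. a.(a.b.X + b.b.X)\{a}) + b.b.(rec X. a.(a.b.X + b.b.X)\{a}))\{a} | =b=> u2
  u2 = (b.(rec X. a.(a.b.X + b.b.X)\{a}))\{a} | =b=> u3
  u3 = (rec X. a.(a.b.X + b.b.X)\{a})\{a} | ∅
LTS(Q): 3 reachable states
  v0 = rec X. a.(a.b.X + b.a.X)\{a} | =a=> v1
  v1 = (a.b.(rec X. a.(a.b.X + b.a.X)\{a}) + b.a.(rec X. a.(a.b.X + b.a.X)\{a}))\{a} | =b=> v2
  v2 = (a.(rec X. a.(a.b.X + b.a.X)\{a}))\{a} | ∅
Bisimilarity quotient blocks:
  B0 = {u0}
  B1 = {u1}
  B2 = {u2, v1}
  B3 = {u3, v2}
  B4 = {v0}
u0 ∈ B0, v0 ∈ B4 → different blocks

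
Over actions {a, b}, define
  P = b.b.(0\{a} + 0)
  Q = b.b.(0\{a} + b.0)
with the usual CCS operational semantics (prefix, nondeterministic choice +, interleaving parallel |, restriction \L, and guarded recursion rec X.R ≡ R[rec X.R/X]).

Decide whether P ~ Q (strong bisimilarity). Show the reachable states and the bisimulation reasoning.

NO

Reachable graph of P (3 states):
  s0 = b.b.(0\{a} + 0) has moves =b=> s1
  s1 = b.(0\{a} + 0) has moves =b=> s2
  s2 = 0\{a} + 0 has moves ∅
Reachable graph of Q (4 states):
  t0 = b.b.(0\{a} + b.0) has moves =b=> t1
  t1 = b.(0\{a} + b.0) has moves =b=> t2
  t2 = 0\{a} + b.0 has moves =b=> t3
  t3 = 0 has moves ∅
Partition-refinement fixed point:
  B0 = {s0, t1}
  B1 = {s1, t2}
  B2 = {s2, t3}
  B3 = {t0}
s0 ∈ B0, t0 ∈ B3 → different blocks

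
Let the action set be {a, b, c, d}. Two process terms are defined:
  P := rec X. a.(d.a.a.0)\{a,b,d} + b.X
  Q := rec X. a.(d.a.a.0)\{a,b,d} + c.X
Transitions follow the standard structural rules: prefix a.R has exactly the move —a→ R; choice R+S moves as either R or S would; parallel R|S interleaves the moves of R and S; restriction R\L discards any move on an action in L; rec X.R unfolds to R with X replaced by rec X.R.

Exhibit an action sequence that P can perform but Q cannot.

P's transition system — 2 states:
  s0 = rec X. a.(d.a.a.0)\{a,b,d} + b.X :: ··a··> s1, ··b··> s0
  s1 = (d.a.a.0)\{a,b,d} :: ∅
Q's transition system — 2 states:
  t0 = rec X. a.(d.a.a.0)\{a,b,d} + c.X :: ··a··> t1, ··c··> t0
  t1 = (d.a.a.0)\{a,b,d} :: ∅
Run σ = ⟨b⟩ on P: start {s0}
  step 1 (b): {s0}
  ✓ P
Run σ = ⟨b⟩ on Q: start {t0}
  step 1 (b): ∅ (Q stuck)

b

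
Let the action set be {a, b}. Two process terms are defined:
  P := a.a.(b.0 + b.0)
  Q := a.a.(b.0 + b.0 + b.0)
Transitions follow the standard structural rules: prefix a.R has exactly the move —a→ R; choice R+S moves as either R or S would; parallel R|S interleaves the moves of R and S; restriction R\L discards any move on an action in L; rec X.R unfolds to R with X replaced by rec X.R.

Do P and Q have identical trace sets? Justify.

LTS(P): 4 reachable states
  s0 = a.a.(b.0 + b.0) ⊢ ··a··> s1
  s1 = a.(b.0 + b.0) ⊢ ··a··> s2
  s2 = b.0 + b.0 ⊢ ··b··> s3
  s3 = 0 ⊢ ·
LTS(Q): 4 reachable states
  t0 = a.a.(b.0 + b.0 + b.0) ⊢ ··a··> t1
  t1 = a.(b.0 + b.0 + b.0) ⊢ ··a··> t2
  t2 = b.0 + b.0 + b.0 ⊢ ··b··> t3
  t3 = 0 ⊢ ·
Coarsest stable partition (strong bisimilarity classes):
  B0 = {s0, t0}
  B1 = {s1, t1}
  B2 = {s2, t2}
  B3 = {s3, t3}
s0 ∈ B0, t0 ∈ B0 → same block
Bisimilar ⇒ trace-equivalent.

trace-equivalent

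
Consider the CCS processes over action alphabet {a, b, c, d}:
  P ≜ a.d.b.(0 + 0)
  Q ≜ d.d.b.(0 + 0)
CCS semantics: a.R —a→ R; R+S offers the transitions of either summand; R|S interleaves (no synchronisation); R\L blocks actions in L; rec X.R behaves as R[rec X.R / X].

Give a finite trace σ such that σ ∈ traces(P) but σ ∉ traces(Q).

a

P's transition system — 4 states:
  p0 = a.d.b.(0 + 0) ⊢ ··a··> p1
  p1 = d.b.(0 + 0) ⊢ ··d··> p2
  p2 = b.(0 + 0) ⊢ ··b··> p3
  p3 = 0 + 0 ⊢ deadlocked
Q's transition system — 4 states:
  q0 = d.d.b.(0 + 0) ⊢ ··d··> q1
  q1 = d.b.(0 + 0) ⊢ ··d··> q2
  q2 = b.(0 + 0) ⊢ ··b··> q3
  q3 = 0 + 0 ⊢ deadlocked
Run σ = ⟨a⟩ on P: start {p0}
  [1] a ⇒ {p1}
  P completes σ.
Run σ = ⟨a⟩ on Q: start {q0}
  [1] a ⇒ no successor for Q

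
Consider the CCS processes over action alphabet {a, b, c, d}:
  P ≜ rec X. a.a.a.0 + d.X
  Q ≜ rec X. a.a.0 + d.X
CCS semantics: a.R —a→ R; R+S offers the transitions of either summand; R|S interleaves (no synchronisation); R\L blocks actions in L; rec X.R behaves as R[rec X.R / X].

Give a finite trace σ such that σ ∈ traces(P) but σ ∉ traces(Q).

Reachable graph of P (4 states):
  p0 = rec X. a.a.a.0 + d.X → --a--▸ p1, --d--▸ p0
  p1 = a.a.0 → --a--▸ p2
  p2 = a.0 → --a--▸ p3
  p3 = 0 → ·
Reachable graph of Q (3 states):
  q0 = rec X. a.a.0 + d.X → --a--▸ q1, --d--▸ q0
  q1 = a.0 → --a--▸ q2
  q2 = 0 → ·
Trace ⟨aaa⟩ through P, begin at {p0}:
  [1] a ⇒ {p1}
  [2] a ⇒ {p2}
  [3] a ⇒ {p3}
  — P admits the full trace.
Trace ⟨aaa⟩ through Q, begin at {q0}:
  [1] a ⇒ {q1}
  [2] a ⇒ {q2}
  [3] a ⇒ no successor for Q

aaa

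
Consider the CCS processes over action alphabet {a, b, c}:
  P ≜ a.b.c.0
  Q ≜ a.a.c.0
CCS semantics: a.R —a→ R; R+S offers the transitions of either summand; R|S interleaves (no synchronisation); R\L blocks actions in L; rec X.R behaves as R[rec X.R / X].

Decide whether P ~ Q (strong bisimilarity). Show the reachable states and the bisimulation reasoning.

P ≁ Q

Reachable graph of P (4 states):
  m0 = a.b.c.0 ⊢ —a→ m1
  m1 = b.c.0 ⊢ —b→ m2
  m2 = c.0 ⊢ —c→ m3
  m3 = 0 ⊢ stopped
Reachable graph of Q (4 states):
  n0 = a.a.c.0 ⊢ —a→ n1
  n1 = a.c.0 ⊢ —a→ n2
  n2 = c.0 ⊢ —c→ n3
  n3 = 0 ⊢ stopped
Partition-refinement fixed point:
  B0 = {m0}
  B1 = {m1}
  B2 = {m2, n2}
  B3 = {m3, n3}
  B4 = {n0}
  B5 = {n1}
m0 ∈ B0, n0 ∈ B4 → different blocks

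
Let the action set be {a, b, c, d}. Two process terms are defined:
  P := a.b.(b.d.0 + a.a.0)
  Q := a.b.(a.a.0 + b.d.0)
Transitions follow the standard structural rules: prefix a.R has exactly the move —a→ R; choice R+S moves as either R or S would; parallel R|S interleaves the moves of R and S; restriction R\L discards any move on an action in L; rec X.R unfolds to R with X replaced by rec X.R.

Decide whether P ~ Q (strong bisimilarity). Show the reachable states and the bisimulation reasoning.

YES

Reachable graph of P (6 states):
  u0 = a.b.(b.d.0 + a.a.0) → ··a··> u1
  u1 = b.(b.d.0 + a.a.0) → ··b··> u2
  u2 = b.d.0 + a.a.0 → ··a··> u3, ··b··> u4
  u3 = a.0 → ··a··> u5
  u4 = d.0 → ··d··> u5
  u5 = 0 → deadlocked
Reachable graph of Q (6 states):
  v0 = a.b.(a.a.0 + b.d.0) → ··a··> v1
  v1 = b.(a.a.0 + b.d.0) → ··b··> v2
  v2 = a.a.0 + b.d.0 → ··a··> v3, ··b··> v4
  v3 = a.0 → ··a··> v5
  v4 = d.0 → ··d··> v5
  v5 = 0 → deadlocked
Bisimilarity quotient blocks:
  B0 = {u0, v0}
  B1 = {u1, v1}
  B2 = {u2, v2}
  B3 = {u4, v4}
  B4 = {u5, v5}
  B5 = {u3, v3}
u0 ∈ B0, v0 ∈ B0 → same block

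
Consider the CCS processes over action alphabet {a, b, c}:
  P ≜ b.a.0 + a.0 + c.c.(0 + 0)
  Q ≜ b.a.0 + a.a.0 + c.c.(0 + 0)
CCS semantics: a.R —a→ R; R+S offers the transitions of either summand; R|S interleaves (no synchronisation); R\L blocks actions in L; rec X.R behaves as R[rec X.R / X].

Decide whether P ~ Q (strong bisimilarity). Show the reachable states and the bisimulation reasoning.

Reachable graph of P (5 states):
  u0 = b.a.0 + a.0 + c.c.(0 + 0) → --a--▸ u1, --b--▸ u2, --c--▸ u3
  u1 = 0 → stopped
  u2 = a.0 → --a--▸ u1
  u3 = c.(0 + 0) → --c--▸ u4
  u4 = 0 + 0 → stopped
Reachable graph of Q (5 states):
  v0 = b.a.0 + a.a.0 + c.c.(0 + 0) → --a--▸ v1, --b--▸ v1, --c--▸ v2
  v1 = a.0 → --a--▸ v3
  v2 = c.(0 + 0) → --c--▸ v4
  v3 = 0 → stopped
  v4 = 0 + 0 → stopped
Bisimilarity quotient blocks:
  B0 = {u0}
  B1 = {u1, u4, v3, v4}
  B2 = {u2, v1}
  B3 = {u3, v2}
  B4 = {v0}
u0 ∈ B0, v0 ∈ B4 → different blocks

NO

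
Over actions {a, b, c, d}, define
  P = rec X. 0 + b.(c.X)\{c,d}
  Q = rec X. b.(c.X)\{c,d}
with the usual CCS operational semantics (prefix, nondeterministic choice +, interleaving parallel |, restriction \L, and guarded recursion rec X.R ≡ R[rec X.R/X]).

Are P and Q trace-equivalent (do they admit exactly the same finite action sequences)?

traces(P) = traces(Q)

P's transition system — 2 states:
  m0 = rec X. 0 + b.(c.X)\{c,d} has moves =b=> m1
  m1 = (c.(rec X. 0 + b.(c.X)\{c,d}))\{c,d} has moves deadlocked
Q's transition system — 2 states:
  n0 = rec X. b.(c.X)\{c,d} has moves =b=> n1
  n1 = (c.(rec X. b.(c.X)\{c,d}))\{c,d} has moves deadlocked
Partition-refinement fixed point:
  B0 = {m0, n0}
  B1 = {m1, n1}
m0 ∈ B0, n0 ∈ B0 → same block
Bisimilar ⇒ trace-equivalent.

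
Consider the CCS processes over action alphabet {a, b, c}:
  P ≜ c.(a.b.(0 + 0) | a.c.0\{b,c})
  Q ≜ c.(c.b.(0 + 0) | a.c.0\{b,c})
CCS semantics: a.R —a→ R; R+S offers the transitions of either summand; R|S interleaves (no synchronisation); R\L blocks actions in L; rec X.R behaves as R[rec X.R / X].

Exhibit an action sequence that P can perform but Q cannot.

caa

LTS(P): 10 reachable states
  m0 = c.(a.b.(0 + 0) | a.c.0\{b,c}) ⊢ -c-> m1
  m1 = a.b.(0 + 0) | a.c.0\{b,c} ⊢ -a-> m2, -a-> m3
  m2 = a.b.(0 + 0) | c.0\{b,c} ⊢ -a-> m4, -c-> m5
  m3 = b.(0 + 0) | a.c.0\{b,c} ⊢ -a-> m4, -b-> m6
  m4 = b.(0 + 0) | c.0\{b,c} ⊢ -b-> m7, -c-> m8
  m5 = a.b.(0 + 0) | 0\{b,c} ⊢ -a-> m8
  m6 = (0 + 0) | a.c.0\{b,c} ⊢ -a-> m7
  m7 = (0 + 0) | c.0\{b,c} ⊢ -c-> m9
  m8 = b.(0 + 0) | 0\{b,c} ⊢ -b-> m9
  m9 = (0 + 0) | 0\{b,c} ⊢ ·
LTS(Q): 10 reachable states
  n0 = c.(c.b.(0 + 0) | a.c.0\{b,c}) ⊢ -c-> n1
  n1 = c.b.(0 + 0) | a.c.0\{b,c} ⊢ -a-> n2, -c-> n3
  n2 = c.b.(0 + 0) | c.0\{b,c} ⊢ -c-> n4, -c-> n5
  n3 = b.(0 + 0) | a.c.0\{b,c} ⊢ -a-> n4, -b-> n6
  n4 = b.(0 + 0) | c.0\{b,c} ⊢ -b-> n7, -c-> n8
  n5 = c.b.(0 + 0) | 0\{b,c} ⊢ -c-> n8
  n6 = (0 + 0) | a.c.0\{b,c} ⊢ -a-> n7
  n7 = (0 + 0) | c.0\{b,c} ⊢ -c-> n9
  n8 = b.(0 + 0) | 0\{b,c} ⊢ -b-> n9
  n9 = (0 + 0) | 0\{b,c} ⊢ ·
Executing caa from P (initial set {m0}):
  step 1 (c): {m1}
  step 2 (a): {m2, m3}
  step 3 (a): {m4}
  ✓ P
Executing caa from Q (initial set {n0}):
  step 1 (c): {n1}
  step 2 (a): {n2}
  step 3 (a): ∅  — Q cannot continue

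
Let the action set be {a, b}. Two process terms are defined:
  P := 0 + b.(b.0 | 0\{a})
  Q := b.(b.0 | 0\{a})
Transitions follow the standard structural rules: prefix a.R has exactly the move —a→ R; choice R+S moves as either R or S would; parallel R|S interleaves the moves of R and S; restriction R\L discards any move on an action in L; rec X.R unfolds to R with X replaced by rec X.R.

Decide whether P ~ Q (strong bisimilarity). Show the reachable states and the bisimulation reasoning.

LTS(P): 3 reachable states
  p0 = 0 + b.(b.0 | 0\{a}) has moves ··b··> p1
  p1 = b.0 | 0\{a} has moves ··b··> p2
  p2 = 0 | 0\{a} has moves deadlocked
LTS(Q): 3 reachable states
  q0 = b.(b.0 | 0\{a}) has moves ··b··> q1
  q1 = b.0 | 0\{a} has moves ··b··> q2
  q2 = 0 | 0\{a} has moves deadlocked
Coarsest stable partition (strong bisimilarity classes):
  B0 = {p0, q0}
  B1 = {p1, q1}
  B2 = {p2, q2}
p0 ∈ B0, q0 ∈ B0 → same block

P ~ Q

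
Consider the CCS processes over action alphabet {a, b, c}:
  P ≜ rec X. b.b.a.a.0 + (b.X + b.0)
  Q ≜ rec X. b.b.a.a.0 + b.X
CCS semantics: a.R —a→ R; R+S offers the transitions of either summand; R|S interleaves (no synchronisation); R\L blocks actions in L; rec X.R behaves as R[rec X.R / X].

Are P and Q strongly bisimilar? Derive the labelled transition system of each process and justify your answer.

not bisimilar

LTS(P): 5 reachable states
  m0 = rec X. b.b.a.a.0 + (b.X + b.0) ⊢ =b=> m0, =b=> m1, =b=> m2
  m1 = 0 ⊢ stopped
  m2 = b.a.a.0 ⊢ =b=> m3
  m3 = a.a.0 ⊢ =a=> m4
  m4 = a.0 ⊢ =a=> m1
LTS(Q): 5 reachable states
  n0 = rec X. b.b.a.a.0 + b.X ⊢ =b=> n0, =b=> n1
  n1 = b.a.a.0 ⊢ =b=> n2
  n2 = a.a.0 ⊢ =a=> n3
  n3 = a.0 ⊢ =a=> n4
  n4 = 0 ⊢ stopped
Bisimilarity quotient blocks:
  B0 = {m0}
  B1 = {m1, n4}
  B2 = {m2, n1}
  B3 = {m3, n2}
  B4 = {m4, n3}
  B5 = {n0}
m0 ∈ B0, n0 ∈ B5 → different blocks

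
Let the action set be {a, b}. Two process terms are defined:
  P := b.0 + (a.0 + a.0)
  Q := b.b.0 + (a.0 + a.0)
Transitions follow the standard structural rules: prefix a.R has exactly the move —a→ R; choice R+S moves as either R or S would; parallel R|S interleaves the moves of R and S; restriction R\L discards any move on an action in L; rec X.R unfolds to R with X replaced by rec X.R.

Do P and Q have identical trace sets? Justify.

NO — witness ⟨bb⟩

P's transition system — 2 states:
  s0 = b.0 + (a.0 + a.0) has moves ··a··> s1, ··b··> s1
  s1 = 0 has moves ∅
Q's transition system — 3 states:
  t0 = b.b.0 + (a.0 + a.0) has moves ··a··> t1, ··b··> t2
  t1 = 0 has moves ∅
  t2 = b.0 has moves ··b··> t1
Run σ = ⟨bb⟩ on Q: start {t0}
  after b @ step 1: {t2}
  after b @ step 2: {t1}
  Q completes σ.
Run σ = ⟨bb⟩ on P: start {s0}
  after b @ step 1: {s1}
  after b @ step 2: ∅ (P stuck)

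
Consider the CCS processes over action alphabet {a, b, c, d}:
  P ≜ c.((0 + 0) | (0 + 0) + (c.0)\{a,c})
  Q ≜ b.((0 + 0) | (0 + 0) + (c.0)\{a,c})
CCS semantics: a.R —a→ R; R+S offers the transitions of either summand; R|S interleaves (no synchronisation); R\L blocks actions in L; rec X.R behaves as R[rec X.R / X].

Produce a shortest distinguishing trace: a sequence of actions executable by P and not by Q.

c

LTS(P): 2 reachable states
  s0 = c.((0 + 0) | (0 + 0) + (c.0)\{a,c}) :: -c-> s1
  s1 = (0 + 0) | (0 + 0) + (c.0)\{a,c} :: deadlocked
LTS(Q): 2 reachable states
  t0 = b.((0 + 0) | (0 + 0) + (c.0)\{a,c}) :: -b-> t1
  t1 = (0 + 0) | (0 + 0) + (c.0)\{a,c} :: deadlocked
Trace ⟨c⟩ through P, begin at {s0}:
  [1] c ⇒ {s1}
  — P admits the full trace.
Trace ⟨c⟩ through Q, begin at {t0}:
  [1] c ⇒ ∅  — Q cannot continue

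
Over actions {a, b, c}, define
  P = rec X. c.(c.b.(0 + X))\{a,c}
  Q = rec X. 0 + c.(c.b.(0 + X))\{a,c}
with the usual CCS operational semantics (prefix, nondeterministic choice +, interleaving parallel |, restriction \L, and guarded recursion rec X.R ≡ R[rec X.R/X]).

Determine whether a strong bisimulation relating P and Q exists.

bisimilar

P's transition system — 2 states:
  m0 = rec X. c.(c.b.(0 + X))\{a,c} :: -c-> m1
  m1 = (c.b.(0 + (rec X. c.(c.b.(0 + X))\{a,c})))\{a,c} :: ·
Q's transition system — 2 states:
  n0 = rec X. 0 + c.(c.b.(0 + X))\{a,c} :: -c-> n1
  n1 = (c.b.(0 + (rec X. 0 + c.(c.b.(0 + X))\{a,c})))\{a,c} :: ·
Bisimilarity quotient blocks:
  B0 = {m0, n0}
  B1 = {m1, n1}
m0 ∈ B0, n0 ∈ B0 → same block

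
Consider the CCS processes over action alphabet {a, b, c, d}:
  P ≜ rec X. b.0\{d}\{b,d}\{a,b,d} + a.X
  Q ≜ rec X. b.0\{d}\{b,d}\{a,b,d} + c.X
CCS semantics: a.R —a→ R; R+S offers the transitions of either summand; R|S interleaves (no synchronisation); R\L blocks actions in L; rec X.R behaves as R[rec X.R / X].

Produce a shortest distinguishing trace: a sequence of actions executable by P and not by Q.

a

P's transition system — 2 states:
  s0 = rec X. b.0\{d}\{b,d}\{a,b,d} + a.X ⊢ -a-> s0, -b-> s1
  s1 = 0\{d}\{b,d}\{a,b,d} ⊢ stopped
Q's transition system — 2 states:
  t0 = rec X. b.0\{d}\{b,d}\{a,b,d} + c.X ⊢ -b-> t1, -c-> t0
  t1 = 0\{d}\{b,d}\{a,b,d} ⊢ stopped
Trace ⟨a⟩ through P, begin at {s0}:
  after a @ step 1: {s0}
  ✓ P
Trace ⟨a⟩ through Q, begin at {t0}:
  after a @ step 1: no successor for Q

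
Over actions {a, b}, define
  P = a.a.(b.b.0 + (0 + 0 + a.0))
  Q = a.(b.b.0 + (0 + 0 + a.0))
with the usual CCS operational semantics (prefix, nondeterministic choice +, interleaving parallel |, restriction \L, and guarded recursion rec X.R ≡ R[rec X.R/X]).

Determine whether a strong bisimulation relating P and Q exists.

LTS(P): 5 reachable states
  p0 = a.a.(b.b.0 + (0 + 0 + a.0)) ⊢ —a→ p1
  p1 = a.(b.b.0 + (0 + 0 + a.0)) ⊢ —a→ p2
  p2 = b.b.0 + (0 + 0 + a.0) ⊢ —a→ p3, —b→ p4
  p3 = 0 ⊢ deadlocked
  p4 = b.0 ⊢ —b→ p3
LTS(Q): 4 reachable states
  q0 = a.(b.b.0 + (0 + 0 + a.0)) ⊢ —a→ q1
  q1 = b.b.0 + (0 + 0 + a.0) ⊢ —a→ q2, —b→ q3
  q2 = 0 ⊢ deadlocked
  q3 = b.0 ⊢ —b→ q2
Coarsest stable partition (strong bisimilarity classes):
  B0 = {p0}
  B1 = {p1, q0}
  B2 = {p2, q1}
  B3 = {p3, q2}
  B4 = {p4, q3}
p0 ∈ B0, q0 ∈ B1 → different blocks

not bisimilar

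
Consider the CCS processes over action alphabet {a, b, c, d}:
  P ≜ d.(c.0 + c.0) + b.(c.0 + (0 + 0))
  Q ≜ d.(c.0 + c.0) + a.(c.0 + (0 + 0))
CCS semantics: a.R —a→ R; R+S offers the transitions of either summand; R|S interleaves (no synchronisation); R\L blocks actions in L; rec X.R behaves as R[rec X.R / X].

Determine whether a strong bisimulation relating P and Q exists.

NO

LTS(P): 4 reachable states
  s0 = d.(c.0 + c.0) + b.(c.0 + (0 + 0)) ⊢ ··b··> s1, ··d··> s2
  s1 = c.0 + (0 + 0) ⊢ ··c··> s3
  s2 = c.0 + c.0 ⊢ ··c··> s3
  s3 = 0 ⊢ deadlocked
LTS(Q): 4 reachable states
  t0 = d.(c.0 + c.0) + a.(c.0 + (0 + 0)) ⊢ ··a··> t1, ··d··> t2
  t1 = c.0 + (0 + 0) ⊢ ··c··> t3
  t2 = c.0 + c.0 ⊢ ··c··> t3
  t3 = 0 ⊢ deadlocked
Coarsest stable partition (strong bisimilarity classes):
  B0 = {s0}
  B1 = {s1, s2, t1, t2}
  B2 = {s3, t3}
  B3 = {t0}
s0 ∈ B0, t0 ∈ B3 → different blocks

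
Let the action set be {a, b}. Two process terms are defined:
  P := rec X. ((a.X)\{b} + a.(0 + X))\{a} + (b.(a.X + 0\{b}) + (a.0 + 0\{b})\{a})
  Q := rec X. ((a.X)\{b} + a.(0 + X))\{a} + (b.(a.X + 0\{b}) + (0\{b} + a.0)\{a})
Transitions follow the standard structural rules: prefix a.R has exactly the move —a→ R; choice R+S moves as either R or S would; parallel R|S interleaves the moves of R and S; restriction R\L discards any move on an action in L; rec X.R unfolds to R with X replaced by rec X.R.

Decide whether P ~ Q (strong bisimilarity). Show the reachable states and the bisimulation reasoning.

Reachable graph of P (2 states):
  p0 = rec X. ((a.X)\{b} + a.(0 + X))\{a} + (b.(a.X + 0\{b}) + (a.0 + 0\{b})\{a}) ⊢ —b→ p1
  p1 = a.(rec X. ((a.X)\{b} + a.(0 + X))\{a} + (b.(a.X + 0\{b}) + (a.0 + 0\{b})\{a})) + 0\{b} ⊢ —a→ p0
Reachable graph of Q (2 states):
  q0 = rec X. ((a.X)\{b} + a.(0 + X))\{a} + (b.(a.X + 0\{b}) + (0\{b} + a.0)\{a}) ⊢ —b→ q1
  q1 = a.(rec X. ((a.X)\{b} + a.(0 + X))\{a} + (b.(a.X + 0\{b}) + (0\{b} + a.0)\{a})) + 0\{b} ⊢ —a→ q0
Coarsest stable partition (strong bisimilarity classes):
  B0 = {p0, q0}
  B1 = {p1, q1}
p0 ∈ B0, q0 ∈ B0 → same block

YES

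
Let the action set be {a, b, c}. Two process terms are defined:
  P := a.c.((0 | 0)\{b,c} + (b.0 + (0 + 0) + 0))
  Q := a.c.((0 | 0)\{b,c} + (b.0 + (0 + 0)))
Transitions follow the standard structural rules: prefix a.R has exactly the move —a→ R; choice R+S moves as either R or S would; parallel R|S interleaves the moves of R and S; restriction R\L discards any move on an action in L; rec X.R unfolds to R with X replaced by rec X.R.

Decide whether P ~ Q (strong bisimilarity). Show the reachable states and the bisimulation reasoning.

YES

Reachable graph of P (4 states):
  m0 = a.c.((0 | 0)\{b,c} + (b.0 + (0 + 0) + 0)) | =a=> m1
  m1 = c.((0 | 0)\{b,c} + (b.0 + (0 + 0) + 0)) | =c=> m2
  m2 = (0 | 0)\{b,c} + (b.0 + (0 + 0) + 0) | =b=> m3
  m3 = 0 | ∅
Reachable graph of Q (4 states):
  n0 = a.c.((0 | 0)\{b,c} + (b.0 + (0 + 0))) | =a=> n1
  n1 = c.((0 | 0)\{b,c} + (b.0 + (0 + 0))) | =c=> n2
  n2 = (0 | 0)\{b,c} + (b.0 + (0 + 0)) | =b=> n3
  n3 = 0 | ∅
Bisimilarity quotient blocks:
  B0 = {m0, n0}
  B1 = {m1, n1}
  B2 = {m2, n2}
  B3 = {m3, n3}
m0 ∈ B0, n0 ∈ B0 → same block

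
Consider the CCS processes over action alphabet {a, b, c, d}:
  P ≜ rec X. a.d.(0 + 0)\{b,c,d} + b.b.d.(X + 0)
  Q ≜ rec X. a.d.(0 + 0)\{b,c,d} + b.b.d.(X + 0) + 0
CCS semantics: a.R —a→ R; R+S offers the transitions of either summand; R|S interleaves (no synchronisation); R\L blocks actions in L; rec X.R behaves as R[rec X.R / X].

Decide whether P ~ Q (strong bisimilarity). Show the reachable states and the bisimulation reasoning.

P's transition system — 6 states:
  u0 = rec X. a.d.(0 + 0)\{b,c,d} + b.b.d.(X + 0) has moves —a→ u1, —b→ u2
  u1 = d.(0 + 0)\{b,c,d} has moves —d→ u3
  u2 = b.d.((rec X. a.d.(0 + 0)\{b,c,d} + b.b.d.(X + 0)) + 0) has moves —b→ u4
  u3 = (0 + 0)\{b,c,d} has moves stopped
  u4 = d.((rec X. a.d.(0 + 0)\{b,c,d} + b.b.d.(X + 0)) + 0) has moves —d→ u5
  u5 = (rec X. a.d.(0 + 0)\{b,c,d} + b.b.d.(X + 0)) + 0 has moves —a→ u1, —b→ u2
Q's transition system — 6 states:
  v0 = rec X. a.d.(0 + 0)\{b,c,d} + b.b.d.(X + 0) + 0 has moves —a→ v1, —b→ v2
  v1 = d.(0 + 0)\{b,c,d} has moves —d→ v3
  v2 = b.d.((rec X. a.d.(0 + 0)\{b,c,d} + b.b.d.(X + 0) + 0) + 0) has moves —b→ v4
  v3 = (0 + 0)\{b,c,d} has moves stopped
  v4 = d.((rec X. a.d.(0 + 0)\{b,c,d} + b.b.d.(X + 0) + 0) + 0) has moves —d→ v5
  v5 = (rec X. a.d.(0 + 0)\{b,c,d} + b.b.d.(X + 0) + 0) + 0 has moves —a→ v1, —b→ v2
Coarsest stable partition (strong bisimilarity classes):
  B0 = {u0, u5, v0, v5}
  B1 = {u1, v1}
  B2 = {u3, v3}
  B3 = {u2, v2}
  B4 = {u4, v4}
u0 ∈ B0, v0 ∈ B0 → same block

YES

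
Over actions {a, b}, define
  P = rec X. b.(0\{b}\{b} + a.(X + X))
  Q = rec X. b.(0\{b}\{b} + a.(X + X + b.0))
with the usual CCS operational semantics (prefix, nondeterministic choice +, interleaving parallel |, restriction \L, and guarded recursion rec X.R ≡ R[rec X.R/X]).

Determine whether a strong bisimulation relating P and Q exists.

NO

LTS(P): 3 reachable states
  s0 = rec X. b.(0\{b}\{b} + a.(X + X)) has moves --b--▸ s1
  s1 = 0\{b}\{b} + a.((rec X. b.(0\{b}\{b} + a.(X + X))) + (rec X. b.(0\{b}\{b} + a.(X + X)))) has moves --a--▸ s2
  s2 = (rec X. b.(0\{b}\{b} + a.(X + X))) + (rec X. b.(0\{b}\{b} + a.(X + X))) has moves --b--▸ s1
LTS(Q): 4 reachable states
  t0 = rec X. b.(0\{b}\{b} + a.(X + X + b.0)) has moves --b--▸ t1
  t1 = 0\{b}\{b} + a.((rec X. b.(0\{b}\{b} + a.(X + X + b.0))) + (rec X. b.(0\{b}\{b} + a.(X + X + b.0))) + b.0) has moves --a--▸ t2
  t2 = (rec X. b.(0\{b}\{b} + a.(X + X + b.0))) + (rec X. b.(0\{b}\{b} + a.(X + X + b.0))) + b.0 has moves --b--▸ t1, --b--▸ t3
  t3 = 0 has moves deadlocked
Coarsest stable partition (strong bisimilarity classes):
  B0 = {s0, s2}
  B1 = {s1}
  B2 = {t0}
  B3 = {t1}
  B4 = {t2}
  B5 = {t3}
s0 ∈ B0, t0 ∈ B2 → different blocks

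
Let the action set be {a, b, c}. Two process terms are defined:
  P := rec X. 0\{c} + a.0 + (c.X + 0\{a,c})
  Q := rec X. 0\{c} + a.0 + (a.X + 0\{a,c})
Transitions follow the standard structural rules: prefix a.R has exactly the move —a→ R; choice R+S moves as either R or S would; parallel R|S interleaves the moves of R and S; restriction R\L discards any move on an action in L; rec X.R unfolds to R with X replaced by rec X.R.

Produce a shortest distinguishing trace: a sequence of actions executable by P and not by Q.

LTS(P): 2 reachable states
  m0 = rec X. 0\{c} + a.0 + (c.X + 0\{a,c}) ⊢ ··a··> m1, ··c··> m0
  m1 = 0 ⊢ deadlocked
LTS(Q): 2 reachable states
  n0 = rec X. 0\{c} + a.0 + (a.X + 0\{a,c}) ⊢ ··a··> n0, ··a··> n1
  n1 = 0 ⊢ deadlocked
Run σ = ⟨c⟩ on P: start {m0}
  [1] c ⇒ {m0}
  P completes σ.
Run σ = ⟨c⟩ on Q: start {n0}
  [1] c ⇒ no successor for Q

c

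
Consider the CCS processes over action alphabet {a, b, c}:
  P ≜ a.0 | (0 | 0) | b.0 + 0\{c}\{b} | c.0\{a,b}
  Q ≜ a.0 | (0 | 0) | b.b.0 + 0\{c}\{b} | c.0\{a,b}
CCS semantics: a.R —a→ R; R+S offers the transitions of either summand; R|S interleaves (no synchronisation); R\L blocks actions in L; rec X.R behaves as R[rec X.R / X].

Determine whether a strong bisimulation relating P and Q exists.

LTS(P): 5 reachable states
  s0 = a.0 | (0 | 0) | b.0 + 0\{c}\{b} | c.0\{a,b} ⊢ -a-> s1, -b-> s2, -c-> s3
  s1 = 0 | (0 | 0) | b.0 ⊢ -b-> s4
  s2 = a.0 | (0 | 0) | 0 ⊢ -a-> s4
  s3 = 0\{c}\{b} | 0\{a,b} ⊢ (no moves)
  s4 = 0 | (0 | 0) | 0 ⊢ (no moves)
LTS(Q): 7 reachable states
  t0 = a.0 | (0 | 0) | b.b.0 + 0\{c}\{b} | c.0\{a,b} ⊢ -a-> t1, -b-> t2, -c-> t3
  t1 = 0 | (0 | 0) | b.b.0 ⊢ -b-> t4
  t2 = a.0 | (0 | 0) | b.0 ⊢ -a-> t4, -b-> t5
  t3 = 0\{c}\{b} | 0\{a,b} ⊢ (no moves)
  t4 = 0 | (0 | 0) | b.0 ⊢ -b-> t6
  t5 = a.0 | (0 | 0) | 0 ⊢ -a-> t6
  t6 = 0 | (0 | 0) | 0 ⊢ (no moves)
Partition-refinement fixed point:
  B0 = {s0}
  B1 = {s1, t4}
  B2 = {s3, s4, t3, t6}
  B3 = {s2, t5}
  B4 = {t0}
  B5 = {t2}
  B6 = {t1}
s0 ∈ B0, t0 ∈ B4 → different blocks

NO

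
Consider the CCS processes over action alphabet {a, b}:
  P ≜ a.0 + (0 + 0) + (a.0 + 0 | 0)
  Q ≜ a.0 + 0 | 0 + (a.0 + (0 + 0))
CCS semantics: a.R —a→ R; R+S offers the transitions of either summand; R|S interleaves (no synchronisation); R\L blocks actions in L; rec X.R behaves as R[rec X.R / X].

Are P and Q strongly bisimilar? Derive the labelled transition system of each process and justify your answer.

Reachable graph of P (2 states):
  s0 = a.0 + (0 + 0) + (a.0 + 0 | 0) ⊢ --a--▸ s1
  s1 = 0 ⊢ stopped
Reachable graph of Q (2 states):
  t0 = a.0 + 0 | 0 + (a.0 + (0 + 0)) ⊢ --a--▸ t1
  t1 = 0 ⊢ stopped
Coarsest stable partition (strong bisimilarity classes):
  B0 = {s0, t0}
  B1 = {s1, t1}
s0 ∈ B0, t0 ∈ B0 → same block

P ~ Q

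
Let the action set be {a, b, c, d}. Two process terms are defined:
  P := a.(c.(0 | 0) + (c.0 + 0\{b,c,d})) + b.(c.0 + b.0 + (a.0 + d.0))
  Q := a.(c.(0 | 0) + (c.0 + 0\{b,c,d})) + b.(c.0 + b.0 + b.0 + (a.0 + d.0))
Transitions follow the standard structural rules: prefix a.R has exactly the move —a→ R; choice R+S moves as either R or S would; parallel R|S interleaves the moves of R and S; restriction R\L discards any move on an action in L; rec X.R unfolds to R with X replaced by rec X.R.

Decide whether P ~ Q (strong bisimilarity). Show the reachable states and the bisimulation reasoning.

P ~ Q

P's transition system — 5 states:
  p0 = a.(c.(0 | 0) + (c.0 + 0\{b,c,d})) + b.(c.0 + b.0 + (a.0 + d.0)) :: ··a··> p1, ··b··> p2
  p1 = c.(0 | 0) + (c.0 + 0\{b,c,d}) :: ··c··> p3, ··c··> p4
  p2 = c.0 + b.0 + (a.0 + d.0) :: ··a··> p3, ··b··> p3, ··c··> p3, ··d··> p3
  p3 = 0 :: ∅
  p4 = 0 | 0 :: ∅
Q's transition system — 5 states:
  q0 = a.(c.(0 | 0) + (c.0 + 0\{b,c,d})) + b.(c.0 + b.0 + b.0 + (a.0 + d.0)) :: ··a··> q1, ··b··> q2
  q1 = c.(0 | 0) + (c.0 + 0\{b,c,d}) :: ··c··> q3, ··c··> q4
  q2 = c.0 + b.0 + b.0 + (a.0 + d.0) :: ··a··> q3, ··b··> q3, ··c··> q3, ··d··> q3
  q3 = 0 :: ∅
  q4 = 0 | 0 :: ∅
Coarsest stable partition (strong bisimilarity classes):
  B0 = {p0, q0}
  B1 = {p2, q2}
  B2 = {p3, p4, q3, q4}
  B3 = {p1, q1}
p0 ∈ B0, q0 ∈ B0 → same block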